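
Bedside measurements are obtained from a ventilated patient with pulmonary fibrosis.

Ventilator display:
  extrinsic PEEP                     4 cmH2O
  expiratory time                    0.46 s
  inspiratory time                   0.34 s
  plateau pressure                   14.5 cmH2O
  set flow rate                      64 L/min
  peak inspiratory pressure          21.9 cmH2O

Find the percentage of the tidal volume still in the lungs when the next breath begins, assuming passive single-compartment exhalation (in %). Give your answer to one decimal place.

Flow: 64 L/min ÷ 60 = 1.0667 L/s.
Vt = flow × Ti = 1.0667 L/s × 0.34 s × 1000 mL/L = 362.68 mL.
R = (PIP − Pplat)/V̇ = (21.9 − 14.5) / 1.0667 = 7.4/1.0667 = 6.937 cmH2O·s/L.
C = Vt/(Pplat − PEEP) = 362.68 / (14.5 − 4) = 362.68/10.5 = 34.541 mL/cmH2O.
τ = R × C = 6.937 × 0.03454 L/cmH2O = 0.2396 s.
Fraction remaining at end-expiration = e^(−Te/τ) = e^(−0.46/0.2396) = 0.1466 → 14.66%.

14.7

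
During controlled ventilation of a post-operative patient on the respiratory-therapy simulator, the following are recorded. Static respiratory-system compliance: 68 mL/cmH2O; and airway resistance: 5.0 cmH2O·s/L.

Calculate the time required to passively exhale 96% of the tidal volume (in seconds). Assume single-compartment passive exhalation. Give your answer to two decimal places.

1.09

τ = R × C = 5.0 × 68 mL/cmH2O = 5.0 × 0.068 L/cmH2O = 0.34 s.
Exhaled fraction f = 1 − e^(−t/τ) → t = −τ·ln(1 − f) = −0.34·ln(0.04) = 1.094 s.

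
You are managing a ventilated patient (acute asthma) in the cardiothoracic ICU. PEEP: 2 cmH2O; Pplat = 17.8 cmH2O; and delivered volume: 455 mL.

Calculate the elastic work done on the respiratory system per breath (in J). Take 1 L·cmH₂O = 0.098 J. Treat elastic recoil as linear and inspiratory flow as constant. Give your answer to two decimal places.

0.35

Elastic work ≈ ½ × (Pplat − PEEP) × Vt = 0.5 × (17.8 − 2) × 0.455 L = 0.5 × 15.8 × 0.455 = 3.595 L·cmH2O.
× 0.098 J/(L·cmH2O) → 0.3523 J.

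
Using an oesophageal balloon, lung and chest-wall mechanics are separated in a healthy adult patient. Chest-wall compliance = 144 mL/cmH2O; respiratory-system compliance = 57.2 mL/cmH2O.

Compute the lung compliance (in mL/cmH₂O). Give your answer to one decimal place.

1/CL = 1/Crs − 1/Ccw.
1/CL = 1/57.2 − 1/144 = 0.01054.
CL = 94.877 mL/cmH2O.

94.9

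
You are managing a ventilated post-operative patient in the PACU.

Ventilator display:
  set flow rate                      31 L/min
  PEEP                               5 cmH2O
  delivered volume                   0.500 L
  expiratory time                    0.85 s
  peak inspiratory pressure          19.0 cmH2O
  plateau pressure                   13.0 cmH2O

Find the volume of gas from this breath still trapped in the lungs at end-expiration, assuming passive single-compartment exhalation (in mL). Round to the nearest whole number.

Flow: 31 L/min ÷ 60 = 0.5167 L/s.
R = (PIP − Pplat)/V̇ = (19.0 − 13.0) / 0.5167 = 6.0/0.5167 = 11.612 cmH2O·s/L.
C = Vt/(Pplat − PEEP) = 500.0 / (13.0 − 5) = 500.0/8.0 = 62.5 mL/cmH2O.
τ = R × C = 11.612 × 0.0625 L/cmH2O = 0.7258 s.
Fraction remaining = e^(−Te/τ) = e^(−0.85/0.7258) = 0.31.
Trapped volume = 500.0 × 0.31 = 155.0 mL.

155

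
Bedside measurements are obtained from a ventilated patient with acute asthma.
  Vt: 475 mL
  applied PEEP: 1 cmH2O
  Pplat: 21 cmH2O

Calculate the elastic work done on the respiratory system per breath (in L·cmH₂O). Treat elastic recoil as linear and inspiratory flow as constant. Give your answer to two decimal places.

Elastic work ≈ ½ × (Pplat − PEEP) × Vt = 0.5 × (21 − 1) × 0.475 L = 0.5 × 20.0 × 0.475 = 4.75 L·cmH2O.

4.75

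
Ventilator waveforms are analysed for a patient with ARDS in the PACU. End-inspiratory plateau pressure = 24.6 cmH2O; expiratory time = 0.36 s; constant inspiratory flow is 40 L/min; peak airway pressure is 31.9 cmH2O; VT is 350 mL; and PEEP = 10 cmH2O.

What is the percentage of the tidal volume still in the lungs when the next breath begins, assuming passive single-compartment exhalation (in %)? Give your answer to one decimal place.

Flow: 40 L/min ÷ 60 = 0.6667 L/s.
R = (PIP − Pplat)/V̇ = (31.9 − 24.6) / 0.6667 = 7.3/0.6667 = 10.949 cmH2O·s/L.
C = Vt/(Pplat − PEEP) = 350.0 / (24.6 − 10) = 350.0/14.6 = 23.973 mL/cmH2O.
τ = R × C = 10.949 × 0.02397 L/cmH2O = 0.2624 s.
Fraction remaining at end-expiration = e^(−Te/τ) = e^(−0.36/0.2624) = 0.2536 → 25.36%.

25.4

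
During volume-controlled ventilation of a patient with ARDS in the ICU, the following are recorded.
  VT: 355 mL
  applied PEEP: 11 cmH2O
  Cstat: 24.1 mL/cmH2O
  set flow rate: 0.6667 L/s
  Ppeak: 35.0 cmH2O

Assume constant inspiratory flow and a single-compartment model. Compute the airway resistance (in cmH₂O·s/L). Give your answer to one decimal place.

13.9

Equation of motion (constant flow): PIP = Vt/C + R·V̇ + PEEP.
R·V̇ = PIP − Vt/C − PEEP = 35.0 − 355/24.1 − 11 = 35.0 − 14.73 − 11 = 9.27 cmH2O.
R = 9.27 / 0.6667 = 13.904 cmH2O·s/L.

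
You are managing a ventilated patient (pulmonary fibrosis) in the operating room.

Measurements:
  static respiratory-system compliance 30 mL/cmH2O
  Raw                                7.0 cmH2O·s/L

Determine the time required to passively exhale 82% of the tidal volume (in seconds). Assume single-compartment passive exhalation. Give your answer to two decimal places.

0.36

τ = R × C = 7.0 × 30 mL/cmH2O = 7.0 × 0.030 L/cmH2O = 0.21 s.
Exhaled fraction f = 1 − e^(−t/τ) → t = −τ·ln(1 − f) = −0.21·ln(0.18) = 0.3601 s.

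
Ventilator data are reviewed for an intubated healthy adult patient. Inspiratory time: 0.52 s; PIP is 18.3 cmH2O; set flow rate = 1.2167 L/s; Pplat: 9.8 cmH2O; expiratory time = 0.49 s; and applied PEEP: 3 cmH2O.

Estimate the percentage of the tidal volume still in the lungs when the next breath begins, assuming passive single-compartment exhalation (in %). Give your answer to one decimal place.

47.1

Vt = flow × Ti = 1.2167 L/s × 0.52 s × 1000 mL/L = 632.68 mL.
R = (PIP − Pplat)/V̇ = (18.3 − 9.8) / 1.2167 = 8.5/1.2167 = 6.986 cmH2O·s/L.
C = Vt/(Pplat − PEEP) = 632.68 / (9.8 − 3) = 632.68/6.8 = 93.041 mL/cmH2O.
τ = R × C = 6.986 × 0.09304 L/cmH2O = 0.65 s.
Fraction remaining at end-expiration = e^(−Te/τ) = e^(−0.49/0.65) = 0.4706 → 47.06%.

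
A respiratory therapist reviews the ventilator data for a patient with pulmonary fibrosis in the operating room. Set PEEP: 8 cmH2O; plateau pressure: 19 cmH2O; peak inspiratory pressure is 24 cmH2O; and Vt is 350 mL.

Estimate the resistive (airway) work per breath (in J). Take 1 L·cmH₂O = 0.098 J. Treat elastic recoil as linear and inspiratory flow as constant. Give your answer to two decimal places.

With constant inspiratory flow the resistive pressure is constant at PIP − Pplat = 24 − 19 = 5.0 cmH2O, so resistive work = 5.0 × 0.350 = 1.75 L·cmH2O.
× 0.098 J/(L·cmH2O) → 0.1715 J.

0.17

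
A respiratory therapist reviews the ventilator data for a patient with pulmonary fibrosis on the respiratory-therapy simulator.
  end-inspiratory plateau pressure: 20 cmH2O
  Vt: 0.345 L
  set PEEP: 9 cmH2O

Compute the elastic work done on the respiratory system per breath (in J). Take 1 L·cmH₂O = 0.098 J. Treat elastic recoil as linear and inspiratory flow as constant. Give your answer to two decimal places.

Elastic work ≈ ½ × (Pplat − PEEP) × Vt = 0.5 × (20 − 9) × 0.345 L = 0.5 × 11.0 × 0.345 = 1.898 L·cmH2O.
× 0.098 J/(L·cmH2O) → 0.186 J.

0.19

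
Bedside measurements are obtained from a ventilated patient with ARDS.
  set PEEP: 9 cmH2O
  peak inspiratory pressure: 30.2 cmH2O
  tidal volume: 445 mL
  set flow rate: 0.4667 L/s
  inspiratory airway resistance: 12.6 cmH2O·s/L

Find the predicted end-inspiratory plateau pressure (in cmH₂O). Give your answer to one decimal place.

Pplat = PIP − Raw × flow = 30.2 − 12.6 × 0.4667 = 30.2 − 5.88 = 24.32 cmH2O.

24.3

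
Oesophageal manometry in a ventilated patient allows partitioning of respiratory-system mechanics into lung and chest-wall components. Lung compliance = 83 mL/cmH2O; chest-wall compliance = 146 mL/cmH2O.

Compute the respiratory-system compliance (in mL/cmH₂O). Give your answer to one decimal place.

Lung and chest wall are elastances in series: 1/Crs = 1/CL + 1/Ccw.
1/Crs = 1/83 + 1/146 = 0.0189.
Crs = 52.91 mL/cmH2O.

52.9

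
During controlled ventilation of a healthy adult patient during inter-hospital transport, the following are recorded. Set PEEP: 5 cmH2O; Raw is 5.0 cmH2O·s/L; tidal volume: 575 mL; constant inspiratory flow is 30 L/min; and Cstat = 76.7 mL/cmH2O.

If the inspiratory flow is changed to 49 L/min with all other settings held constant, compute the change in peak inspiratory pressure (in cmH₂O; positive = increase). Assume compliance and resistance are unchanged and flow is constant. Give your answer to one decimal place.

1.6

Flow: 30 L/min ÷ 60 = 0.5 L/s.
New flow: 49 L/min ÷ 60 = 0.8167 L/s.
PIP = Vt/C + R·V̇ + PEEP (constant-flow equation of motion).
Only the resistive term changes: ΔPIP = R × ΔV̇ = 5.0 × (0.8167 − 0.5) = 5.0 × 0.3167 = 1.584 cmH2O.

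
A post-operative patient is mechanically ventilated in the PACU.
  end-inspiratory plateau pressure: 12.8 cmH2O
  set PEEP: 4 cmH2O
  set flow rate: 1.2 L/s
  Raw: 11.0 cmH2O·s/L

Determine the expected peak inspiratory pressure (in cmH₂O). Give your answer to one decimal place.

PIP = Pplat + Raw × flow = 12.8 + 11.0 × 1.2 = 12.8 + 13.2 = 26.0 cmH2O.

26.0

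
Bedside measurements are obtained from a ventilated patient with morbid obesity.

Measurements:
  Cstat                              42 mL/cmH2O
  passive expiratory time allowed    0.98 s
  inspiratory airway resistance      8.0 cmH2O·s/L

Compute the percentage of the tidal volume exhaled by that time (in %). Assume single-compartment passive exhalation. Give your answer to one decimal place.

94.6

τ = R × C = 8.0 × 42 mL/cmH2O = 8.0 × 0.042 L/cmH2O = 0.336 s.
Passive exhalation: V(t)/V₀ = e^(−t/τ) = e^(−0.98/0.336) = 0.05411.
Fraction exhaled = 1 − 0.05411 = 0.9459 → 94.59%.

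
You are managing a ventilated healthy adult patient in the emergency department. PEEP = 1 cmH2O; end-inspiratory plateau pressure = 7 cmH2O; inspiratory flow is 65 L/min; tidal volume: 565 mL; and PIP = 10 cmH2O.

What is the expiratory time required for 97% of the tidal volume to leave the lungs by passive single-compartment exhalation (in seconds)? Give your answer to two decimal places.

0.91

Flow: 65 L/min ÷ 60 = 1.0833 L/s.
R = (PIP − Pplat)/V̇ = (10 − 7) / 1.0833 = 3.0/1.0833 = 2.769 cmH2O·s/L.
C = Vt/(Pplat − PEEP) = 565.0 / (7 − 1) = 565.0/6.0 = 94.167 mL/cmH2O.
τ = R × C = 2.769 × 0.09417 L/cmH2O = 0.2608 s.
t = −τ·ln(1 − 0.97) = −0.2608·ln(0.03) = 0.9145 s.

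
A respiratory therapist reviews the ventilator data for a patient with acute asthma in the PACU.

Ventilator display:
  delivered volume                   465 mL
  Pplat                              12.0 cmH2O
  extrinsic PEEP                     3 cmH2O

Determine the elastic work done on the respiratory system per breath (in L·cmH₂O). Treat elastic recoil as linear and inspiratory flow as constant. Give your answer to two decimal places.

Elastic work ≈ ½ × (Pplat − PEEP) × Vt = 0.5 × (12.0 − 3) × 0.465 L = 0.5 × 9.0 × 0.465 = 2.093 L·cmH2O.

2.09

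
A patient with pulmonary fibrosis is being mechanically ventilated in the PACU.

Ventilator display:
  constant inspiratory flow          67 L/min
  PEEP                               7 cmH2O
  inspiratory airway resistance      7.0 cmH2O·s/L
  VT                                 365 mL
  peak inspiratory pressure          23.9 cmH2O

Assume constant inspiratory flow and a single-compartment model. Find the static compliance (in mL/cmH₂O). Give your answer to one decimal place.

Flow: 67 L/min ÷ 60 = 1.1167 L/s.
Equation of motion (constant flow): PIP = Vt/C + R·V̇ + PEEP.
Vt/C = PIP − R·V̇ − PEEP = 23.9 − 7.0×1.1167 − 7 = 23.9 − 7.817 − 7 = 9.083 cmH2O.
C = Vt / 9.083 = 365 / 9.083 = 40.185 mL/cmH2O.

40.2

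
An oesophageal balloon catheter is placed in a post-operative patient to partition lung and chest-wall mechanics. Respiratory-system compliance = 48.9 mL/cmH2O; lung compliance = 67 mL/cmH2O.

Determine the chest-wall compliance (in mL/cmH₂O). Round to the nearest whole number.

1/Ccw = 1/Crs − 1/CL.
1/Ccw = 1/48.9 − 1/67 = 0.005525.
Ccw = 181.0 mL/cmH2O.

181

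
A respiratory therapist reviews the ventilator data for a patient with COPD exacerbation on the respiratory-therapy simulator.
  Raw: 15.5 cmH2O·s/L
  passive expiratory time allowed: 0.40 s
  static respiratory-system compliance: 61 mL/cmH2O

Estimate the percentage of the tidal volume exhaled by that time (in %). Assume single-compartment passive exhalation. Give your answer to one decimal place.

τ = R × C = 15.5 × 61 mL/cmH2O = 15.5 × 0.061 L/cmH2O = 0.9455 s.
Passive exhalation: V(t)/V₀ = e^(−t/τ) = e^(−0.40/0.9455) = 0.655.
Fraction exhaled = 1 − 0.655 = 0.345 → 34.5%.

34.5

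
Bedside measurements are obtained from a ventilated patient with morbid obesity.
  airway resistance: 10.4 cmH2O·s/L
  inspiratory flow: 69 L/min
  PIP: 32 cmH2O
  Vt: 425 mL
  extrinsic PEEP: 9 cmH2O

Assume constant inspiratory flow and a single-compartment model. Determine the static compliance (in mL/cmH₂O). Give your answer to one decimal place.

38.5

Flow: 69 L/min ÷ 60 = 1.15 L/s.
Equation of motion (constant flow): PIP = Vt/C + R·V̇ + PEEP.
Vt/C = PIP − R·V̇ − PEEP = 32 − 10.4×1.15 − 9 = 32 − 11.96 − 9 = 11.04 cmH2O.
C = Vt / 11.04 = 425 / 11.04 = 38.496 mL/cmH2O.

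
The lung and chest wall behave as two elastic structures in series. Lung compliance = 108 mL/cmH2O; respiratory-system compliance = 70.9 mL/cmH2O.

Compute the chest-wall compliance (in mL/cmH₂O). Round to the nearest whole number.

1/Ccw = 1/Crs − 1/CL.
1/Ccw = 1/70.9 − 1/108 = 0.004845.
Ccw = 206.4 mL/cmH2O.

206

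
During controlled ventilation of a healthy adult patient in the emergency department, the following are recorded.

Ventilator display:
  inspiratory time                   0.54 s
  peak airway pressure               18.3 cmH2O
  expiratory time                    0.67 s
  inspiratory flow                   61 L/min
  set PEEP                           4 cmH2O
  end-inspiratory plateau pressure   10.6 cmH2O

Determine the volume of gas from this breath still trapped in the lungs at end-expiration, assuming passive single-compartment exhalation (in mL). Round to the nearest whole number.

190

Flow: 61 L/min ÷ 60 = 1.0167 L/s.
Vt = flow × Ti = 1.0167 L/s × 0.54 s × 1000 mL/L = 549.02 mL.
R = (PIP − Pplat)/V̇ = (18.3 − 10.6) / 1.0167 = 7.7/1.0167 = 7.574 cmH2O·s/L.
C = Vt/(Pplat − PEEP) = 549.02 / (10.6 − 4) = 549.02/6.6 = 83.185 mL/cmH2O.
τ = R × C = 7.574 × 0.08319 L/cmH2O = 0.6301 s.
Fraction remaining = e^(−Te/τ) = e^(−0.67/0.6301) = 0.3453.
Trapped volume = 549.02 × 0.3453 = 189.58 mL.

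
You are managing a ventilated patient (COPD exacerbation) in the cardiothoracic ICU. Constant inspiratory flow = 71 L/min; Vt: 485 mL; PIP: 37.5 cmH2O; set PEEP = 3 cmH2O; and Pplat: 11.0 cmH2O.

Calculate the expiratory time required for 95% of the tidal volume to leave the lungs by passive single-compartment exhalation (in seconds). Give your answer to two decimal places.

Flow: 71 L/min ÷ 60 = 1.1833 L/s.
R = (PIP − Pplat)/V̇ = (37.5 − 11.0) / 1.1833 = 26.5/1.1833 = 22.395 cmH2O·s/L.
C = Vt/(Pplat − PEEP) = 485.0 / (11.0 − 3) = 485.0/8.0 = 60.625 mL/cmH2O.
τ = R × C = 22.395 × 0.06063 L/cmH2O = 1.358 s.
t = −τ·ln(1 − 0.95) = −1.358·ln(0.05) = 4.068 s.

4.07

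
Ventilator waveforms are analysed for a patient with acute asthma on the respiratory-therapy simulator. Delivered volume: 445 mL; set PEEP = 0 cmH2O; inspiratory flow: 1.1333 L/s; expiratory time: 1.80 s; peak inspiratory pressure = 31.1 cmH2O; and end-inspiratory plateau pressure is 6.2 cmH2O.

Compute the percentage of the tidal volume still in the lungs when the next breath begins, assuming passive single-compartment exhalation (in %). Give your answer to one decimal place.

31.9

R = (PIP − Pplat)/V̇ = (31.1 − 6.2) / 1.1333 = 24.9/1.1333 = 21.971 cmH2O·s/L.
C = Vt/(Pplat − PEEP) = 445.0 / (6.2 − 0) = 445.0/6.2 = 71.774 mL/cmH2O.
τ = R × C = 21.971 × 0.07177 L/cmH2O = 1.577 s.
Fraction remaining at end-expiration = e^(−Te/τ) = e^(−1.80/1.577) = 0.3194 → 31.94%.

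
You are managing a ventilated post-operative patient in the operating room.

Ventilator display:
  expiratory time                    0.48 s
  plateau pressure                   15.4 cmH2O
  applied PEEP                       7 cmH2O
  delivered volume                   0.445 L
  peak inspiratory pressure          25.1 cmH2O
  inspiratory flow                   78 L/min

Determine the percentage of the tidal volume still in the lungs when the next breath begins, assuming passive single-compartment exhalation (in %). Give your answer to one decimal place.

29.7

Flow: 78 L/min ÷ 60 = 1.3 L/s.
R = (PIP − Pplat)/V̇ = (25.1 − 15.4) / 1.3 = 9.7/1.3 = 7.462 cmH2O·s/L.
C = Vt/(Pplat − PEEP) = 445.0 / (15.4 − 7) = 445.0/8.4 = 52.976 mL/cmH2O.
τ = R × C = 7.462 × 0.05298 L/cmH2O = 0.3953 s.
Fraction remaining at end-expiration = e^(−Te/τ) = e^(−0.48/0.3953) = 0.2969 → 29.69%.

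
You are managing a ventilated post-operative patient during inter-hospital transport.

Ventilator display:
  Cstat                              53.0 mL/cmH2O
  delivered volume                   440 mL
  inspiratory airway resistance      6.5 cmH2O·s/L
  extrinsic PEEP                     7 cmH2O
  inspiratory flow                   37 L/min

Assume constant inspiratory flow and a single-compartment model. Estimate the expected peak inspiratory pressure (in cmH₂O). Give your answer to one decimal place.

Flow: 37 L/min ÷ 60 = 0.6167 L/s.
Equation of motion (constant flow): PIP = Vt/C + R·V̇ + PEEP.
PIP = 440/53.0 + 6.5×0.6167 + 7 = 8.302 + 4.009 + 7 = 19.311 cmH2O.

19.3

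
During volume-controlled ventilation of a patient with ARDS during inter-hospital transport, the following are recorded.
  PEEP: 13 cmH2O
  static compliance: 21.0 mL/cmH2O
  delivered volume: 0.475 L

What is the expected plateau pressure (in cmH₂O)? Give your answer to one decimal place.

35.6

Pplat = PEEP + Vt / Cstat = 13 + 475 / 21.0 = 13 + 22.619 = 35.619 cmH2O.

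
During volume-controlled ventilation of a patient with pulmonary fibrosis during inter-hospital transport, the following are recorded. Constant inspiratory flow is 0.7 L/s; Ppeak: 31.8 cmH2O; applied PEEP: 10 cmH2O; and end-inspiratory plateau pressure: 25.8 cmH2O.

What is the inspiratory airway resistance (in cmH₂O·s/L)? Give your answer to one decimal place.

Raw = (PIP − Pplat) / flow = (31.8 − 25.8) / 0.7 = 6.0 / 0.7 = 8.571 cmH2O·s/L.

8.6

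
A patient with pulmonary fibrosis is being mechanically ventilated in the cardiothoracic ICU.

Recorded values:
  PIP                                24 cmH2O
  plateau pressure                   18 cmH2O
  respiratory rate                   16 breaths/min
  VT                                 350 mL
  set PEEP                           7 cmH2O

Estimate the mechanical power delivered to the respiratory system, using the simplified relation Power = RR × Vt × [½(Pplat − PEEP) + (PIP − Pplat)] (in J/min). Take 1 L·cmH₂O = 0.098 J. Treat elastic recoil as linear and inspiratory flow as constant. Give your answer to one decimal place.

Per-breath work = Vt × [½(Pplat−PEEP) + (PIP−Pplat)] = 0.350 × [0.5×11.0 + 6.0] = 0.350 × 11.5 = 4.025 L·cmH2O.
Power = 16 × 4.025 = 64.4 L·cmH2O/min.
× 0.098 J/(L·cmH2O) → 6.311 J/min.

6.3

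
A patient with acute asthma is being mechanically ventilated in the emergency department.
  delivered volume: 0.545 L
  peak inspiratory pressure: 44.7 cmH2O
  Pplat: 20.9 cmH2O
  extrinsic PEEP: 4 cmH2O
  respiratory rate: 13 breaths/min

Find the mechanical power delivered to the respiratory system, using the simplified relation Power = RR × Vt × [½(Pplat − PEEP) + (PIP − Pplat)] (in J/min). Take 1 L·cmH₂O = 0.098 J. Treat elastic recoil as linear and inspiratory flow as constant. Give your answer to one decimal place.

22.4

Per-breath work = Vt × [½(Pplat−PEEP) + (PIP−Pplat)] = 0.545 × [0.5×16.9 + 23.8] = 0.545 × 32.25 = 17.576 L·cmH2O.
Power = 13 × 17.576 = 228.49 L·cmH2O/min.
× 0.098 J/(L·cmH2O) → 22.392 J/min.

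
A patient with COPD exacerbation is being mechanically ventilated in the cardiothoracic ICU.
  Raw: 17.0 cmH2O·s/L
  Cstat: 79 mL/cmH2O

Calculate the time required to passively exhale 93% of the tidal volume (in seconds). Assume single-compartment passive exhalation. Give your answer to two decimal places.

τ = R × C = 17.0 × 79 mL/cmH2O = 17.0 × 0.079 L/cmH2O = 1.343 s.
Exhaled fraction f = 1 − e^(−t/τ) → t = −τ·ln(1 − f) = −1.343·ln(0.07) = 3.571 s.

3.57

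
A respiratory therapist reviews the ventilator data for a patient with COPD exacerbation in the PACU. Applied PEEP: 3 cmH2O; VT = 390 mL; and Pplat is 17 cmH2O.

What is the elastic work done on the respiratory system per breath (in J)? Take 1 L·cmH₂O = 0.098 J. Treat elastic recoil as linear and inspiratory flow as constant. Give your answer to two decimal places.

0.27

Elastic work ≈ ½ × (Pplat − PEEP) × Vt = 0.5 × (17 − 3) × 0.390 L = 0.5 × 14.0 × 0.390 = 2.73 L·cmH2O.
× 0.098 J/(L·cmH2O) → 0.2675 J.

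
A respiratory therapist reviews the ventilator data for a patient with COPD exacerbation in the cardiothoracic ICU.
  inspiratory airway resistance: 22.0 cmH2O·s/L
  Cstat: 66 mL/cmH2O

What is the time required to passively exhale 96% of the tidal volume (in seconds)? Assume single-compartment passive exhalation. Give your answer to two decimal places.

4.67

τ = R × C = 22.0 × 66 mL/cmH2O = 22.0 × 0.066 L/cmH2O = 1.452 s.
Exhaled fraction f = 1 − e^(−t/τ) → t = −τ·ln(1 − f) = −1.452·ln(0.04) = 4.674 s.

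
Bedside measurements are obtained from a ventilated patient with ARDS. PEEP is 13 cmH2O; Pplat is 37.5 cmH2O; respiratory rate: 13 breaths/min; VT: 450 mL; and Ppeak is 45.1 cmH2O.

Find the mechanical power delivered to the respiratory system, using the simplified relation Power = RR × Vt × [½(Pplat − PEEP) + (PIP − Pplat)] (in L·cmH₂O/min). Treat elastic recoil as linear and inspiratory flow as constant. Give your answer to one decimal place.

116.1

Per-breath work = Vt × [½(Pplat−PEEP) + (PIP−Pplat)] = 0.450 × [0.5×24.5 + 7.6] = 0.450 × 19.85 = 8.933 L·cmH2O.
Power = 13 × 8.933 = 116.13 L·cmH2O/min.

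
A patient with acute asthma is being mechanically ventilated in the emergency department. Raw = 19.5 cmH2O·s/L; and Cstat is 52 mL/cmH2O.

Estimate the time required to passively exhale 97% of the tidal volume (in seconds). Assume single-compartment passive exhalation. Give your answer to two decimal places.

3.56

τ = R × C = 19.5 × 52 mL/cmH2O = 19.5 × 0.052 L/cmH2O = 1.014 s.
Exhaled fraction f = 1 − e^(−t/τ) → t = −τ·ln(1 − f) = −1.014·ln(0.03) = 3.556 s.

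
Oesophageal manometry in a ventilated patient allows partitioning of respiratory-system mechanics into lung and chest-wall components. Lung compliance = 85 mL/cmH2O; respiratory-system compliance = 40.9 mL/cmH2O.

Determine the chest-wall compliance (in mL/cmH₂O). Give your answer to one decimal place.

1/Ccw = 1/Crs − 1/CL.
1/Ccw = 1/40.9 − 1/85 = 0.01269.
Ccw = 78.802 mL/cmH2O.

78.8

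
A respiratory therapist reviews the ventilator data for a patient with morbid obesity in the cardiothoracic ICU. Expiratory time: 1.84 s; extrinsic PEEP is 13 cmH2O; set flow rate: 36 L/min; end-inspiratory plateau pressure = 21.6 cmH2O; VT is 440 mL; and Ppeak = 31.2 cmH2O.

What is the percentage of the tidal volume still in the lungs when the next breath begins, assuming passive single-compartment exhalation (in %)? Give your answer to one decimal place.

Flow: 36 L/min ÷ 60 = 0.6 L/s.
R = (PIP − Pplat)/V̇ = (31.2 − 21.6) / 0.6 = 9.6/0.6 = 16.0 cmH2O·s/L.
C = Vt/(Pplat − PEEP) = 440.0 / (21.6 − 13) = 440.0/8.6 = 51.163 mL/cmH2O.
τ = R × C = 16.0 × 0.05116 L/cmH2O = 0.8186 s.
Fraction remaining at end-expiration = e^(−Te/τ) = e^(−1.84/0.8186) = 0.1056 → 10.56%.

10.6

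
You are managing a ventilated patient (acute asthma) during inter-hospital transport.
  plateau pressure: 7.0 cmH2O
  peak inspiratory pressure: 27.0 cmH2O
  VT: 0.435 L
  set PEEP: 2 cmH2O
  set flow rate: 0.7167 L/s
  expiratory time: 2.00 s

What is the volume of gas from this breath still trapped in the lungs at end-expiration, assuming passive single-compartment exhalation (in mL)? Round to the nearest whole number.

R = (PIP − Pplat)/V̇ = (27.0 − 7.0) / 0.7167 = 20.0/0.7167 = 27.906 cmH2O·s/L.
C = Vt/(Pplat − PEEP) = 435.0 / (7.0 − 2) = 435.0/5.0 = 87.0 mL/cmH2O.
τ = R × C = 27.906 × 0.087 L/cmH2O = 2.428 s.
Fraction remaining = e^(−Te/τ) = e^(−2.00/2.428) = 0.4388.
Trapped volume = 435.0 × 0.4388 = 190.88 mL.

191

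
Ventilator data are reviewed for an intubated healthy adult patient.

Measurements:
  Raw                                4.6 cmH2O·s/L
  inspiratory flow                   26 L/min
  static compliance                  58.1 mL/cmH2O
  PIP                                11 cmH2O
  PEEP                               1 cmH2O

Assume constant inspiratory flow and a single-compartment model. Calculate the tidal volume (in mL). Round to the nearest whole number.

465

Flow: 26 L/min ÷ 60 = 0.4333 L/s.
Equation of motion (constant flow): PIP = Vt/C + R·V̇ + PEEP.
Vt/C = PIP − R·V̇ − PEEP = 11 − 1.993 − 1 = 8.007 cmH2O.
Vt = C × 8.007 = 58.1 × 8.007 = 465.21 mL.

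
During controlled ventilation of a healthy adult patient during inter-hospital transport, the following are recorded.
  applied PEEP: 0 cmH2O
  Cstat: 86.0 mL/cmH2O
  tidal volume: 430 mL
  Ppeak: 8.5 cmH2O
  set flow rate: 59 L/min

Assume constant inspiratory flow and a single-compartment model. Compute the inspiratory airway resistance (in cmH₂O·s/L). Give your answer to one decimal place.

Flow: 59 L/min ÷ 60 = 0.9833 L/s.
Equation of motion (constant flow): PIP = Vt/C + R·V̇ + PEEP.
R·V̇ = PIP − Vt/C − PEEP = 8.5 − 430/86.0 − 0 = 8.5 − 5.0 − 0 = 3.5 cmH2O.
R = 3.5 / 0.9833 = 3.559 cmH2O·s/L.

3.6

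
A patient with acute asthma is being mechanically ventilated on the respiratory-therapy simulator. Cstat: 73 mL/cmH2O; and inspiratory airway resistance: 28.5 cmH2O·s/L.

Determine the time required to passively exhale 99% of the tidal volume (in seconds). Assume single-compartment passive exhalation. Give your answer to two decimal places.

τ = R × C = 28.5 × 73 mL/cmH2O = 28.5 × 0.073 L/cmH2O = 2.081 s.
Exhaled fraction f = 1 − e^(−t/τ) → t = −τ·ln(1 − f) = −2.081·ln(0.01) = 9.583 s.

9.58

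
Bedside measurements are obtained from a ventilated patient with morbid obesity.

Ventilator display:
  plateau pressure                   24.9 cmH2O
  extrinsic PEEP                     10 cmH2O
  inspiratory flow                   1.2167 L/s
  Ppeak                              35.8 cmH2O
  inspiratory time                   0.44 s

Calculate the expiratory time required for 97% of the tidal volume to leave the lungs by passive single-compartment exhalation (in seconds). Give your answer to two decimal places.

Vt = flow × Ti = 1.2167 L/s × 0.44 s × 1000 mL/L = 535.35 mL.
R = (PIP − Pplat)/V̇ = (35.8 − 24.9) / 1.2167 = 10.9/1.2167 = 8.959 cmH2O·s/L.
C = Vt/(Pplat − PEEP) = 535.35 / (24.9 − 10) = 535.35/14.9 = 35.93 mL/cmH2O.
τ = R × C = 8.959 × 0.03593 L/cmH2O = 0.3219 s.
t = −τ·ln(1 − 0.97) = −0.3219·ln(0.03) = 1.129 s.

1.13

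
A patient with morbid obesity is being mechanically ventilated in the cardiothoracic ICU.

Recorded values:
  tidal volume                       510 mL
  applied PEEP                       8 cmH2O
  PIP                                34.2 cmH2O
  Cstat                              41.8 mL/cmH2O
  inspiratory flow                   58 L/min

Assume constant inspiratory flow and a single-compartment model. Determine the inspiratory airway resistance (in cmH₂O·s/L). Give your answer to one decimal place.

Flow: 58 L/min ÷ 60 = 0.9667 L/s.
Equation of motion (constant flow): PIP = Vt/C + R·V̇ + PEEP.
R·V̇ = PIP − Vt/C − PEEP = 34.2 − 510/41.8 − 8 = 34.2 − 12.201 − 8 = 13.999 cmH2O.
R = 13.999 / 0.9667 = 14.481 cmH2O·s/L.

14.5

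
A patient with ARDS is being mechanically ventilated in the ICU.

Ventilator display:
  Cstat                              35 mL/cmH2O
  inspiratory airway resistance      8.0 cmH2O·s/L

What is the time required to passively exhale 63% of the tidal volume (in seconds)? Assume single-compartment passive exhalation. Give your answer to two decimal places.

0.28

τ = R × C = 8.0 × 35 mL/cmH2O = 8.0 × 0.035 L/cmH2O = 0.28 s.
Exhaled fraction f = 1 − e^(−t/τ) → t = −τ·ln(1 − f) = −0.28·ln(0.37) = 0.2784 s.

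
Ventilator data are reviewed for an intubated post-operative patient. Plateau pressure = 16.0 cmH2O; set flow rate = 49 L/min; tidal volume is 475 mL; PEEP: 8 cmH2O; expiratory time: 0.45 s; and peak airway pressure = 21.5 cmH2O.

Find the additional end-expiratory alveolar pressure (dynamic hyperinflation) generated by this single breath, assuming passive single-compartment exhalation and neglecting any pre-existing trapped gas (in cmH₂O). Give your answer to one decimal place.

2.6

Flow: 49 L/min ÷ 60 = 0.8167 L/s.
R = (PIP − Pplat)/V̇ = (21.5 − 16.0) / 0.8167 = 5.5/0.8167 = 6.734 cmH2O·s/L.
C = Vt/(Pplat − PEEP) = 475.0 / (16.0 − 8) = 475.0/8.0 = 59.375 mL/cmH2O.
τ = R × C = 6.734 × 0.05938 L/cmH2O = 0.3999 s.
Fraction remaining = e^(−Te/τ) = e^(−0.45/0.3999) = 0.3246; trapped volume = 475.0 × 0.3246 = 154.19 mL.
Additional alveolar pressure from trapping ≈ V_trapped / C = 154.19 / 59.375 = 2.597 cmH2O.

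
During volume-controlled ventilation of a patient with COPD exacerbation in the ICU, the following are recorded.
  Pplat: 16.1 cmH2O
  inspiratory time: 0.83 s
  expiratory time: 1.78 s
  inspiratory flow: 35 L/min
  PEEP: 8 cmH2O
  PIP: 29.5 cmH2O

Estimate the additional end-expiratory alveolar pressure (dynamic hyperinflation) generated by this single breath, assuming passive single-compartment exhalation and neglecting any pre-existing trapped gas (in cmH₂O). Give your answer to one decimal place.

Flow: 35 L/min ÷ 60 = 0.5833 L/s.
Vt = flow × Ti = 0.5833 L/s × 0.83 s × 1000 mL/L = 484.14 mL.
R = (PIP − Pplat)/V̇ = (29.5 − 16.1) / 0.5833 = 13.4/0.5833 = 22.973 cmH2O·s/L.
C = Vt/(Pplat − PEEP) = 484.14 / (16.1 − 8) = 484.14/8.1 = 59.77 mL/cmH2O.
τ = R × C = 22.973 × 0.05977 L/cmH2O = 1.373 s.
Fraction remaining = e^(−Te/τ) = e^(−1.78/1.373) = 0.2735; trapped volume = 484.14 × 0.2735 = 132.41 mL.
Additional alveolar pressure from trapping ≈ V_trapped / C = 132.41 / 59.77 = 2.215 cmH2O.

2.2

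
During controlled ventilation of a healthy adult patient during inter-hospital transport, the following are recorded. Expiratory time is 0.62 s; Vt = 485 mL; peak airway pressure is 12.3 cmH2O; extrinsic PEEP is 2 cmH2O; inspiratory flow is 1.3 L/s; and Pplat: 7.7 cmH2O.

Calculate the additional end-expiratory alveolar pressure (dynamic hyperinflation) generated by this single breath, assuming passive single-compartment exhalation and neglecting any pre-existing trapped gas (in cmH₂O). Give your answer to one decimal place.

R = (PIP − Pplat)/V̇ = (12.3 − 7.7) / 1.3 = 4.6/1.3 = 3.538 cmH2O·s/L.
C = Vt/(Pplat − PEEP) = 485.0 / (7.7 − 2) = 485.0/5.7 = 85.088 mL/cmH2O.
τ = R × C = 3.538 × 0.08509 L/cmH2O = 0.301 s.
Fraction remaining = e^(−Te/τ) = e^(−0.62/0.301) = 0.1275; trapped volume = 485.0 × 0.1275 = 61.838 mL.
Additional alveolar pressure from trapping ≈ V_trapped / C = 61.838 / 85.088 = 0.7268 cmH2O.

0.7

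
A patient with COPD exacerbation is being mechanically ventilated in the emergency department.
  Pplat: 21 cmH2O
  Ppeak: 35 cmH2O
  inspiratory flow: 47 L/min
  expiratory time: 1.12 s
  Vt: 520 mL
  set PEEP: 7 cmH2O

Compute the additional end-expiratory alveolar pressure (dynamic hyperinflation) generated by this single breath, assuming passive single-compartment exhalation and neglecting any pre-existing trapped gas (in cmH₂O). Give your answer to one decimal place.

2.6

Flow: 47 L/min ÷ 60 = 0.7833 L/s.
R = (PIP − Pplat)/V̇ = (35 − 21) / 0.7833 = 14.0/0.7833 = 17.873 cmH2O·s/L.
C = Vt/(Pplat − PEEP) = 520.0 / (21 − 7) = 520.0/14.0 = 37.143 mL/cmH2O.
τ = R × C = 17.873 × 0.03714 L/cmH2O = 0.6638 s.
Fraction remaining = e^(−Te/τ) = e^(−1.12/0.6638) = 0.185; trapped volume = 520.0 × 0.185 = 96.2 mL.
Additional alveolar pressure from trapping ≈ V_trapped / C = 96.2 / 37.143 = 2.59 cmH2O.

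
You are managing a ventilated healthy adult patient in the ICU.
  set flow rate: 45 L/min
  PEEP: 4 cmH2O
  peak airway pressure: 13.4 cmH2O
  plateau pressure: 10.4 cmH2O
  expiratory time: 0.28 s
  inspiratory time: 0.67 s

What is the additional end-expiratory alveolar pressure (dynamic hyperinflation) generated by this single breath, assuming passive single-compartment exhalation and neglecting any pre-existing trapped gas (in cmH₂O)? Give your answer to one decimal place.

2.6

Flow: 45 L/min ÷ 60 = 0.75 L/s.
Vt = flow × Ti = 0.75 L/s × 0.67 s × 1000 mL/L = 502.5 mL.
R = (PIP − Pplat)/V̇ = (13.4 − 10.4) / 0.75 = 3.0/0.75 = 4.0 cmH2O·s/L.
C = Vt/(Pplat − PEEP) = 502.5 / (10.4 − 4) = 502.5/6.4 = 78.516 mL/cmH2O.
τ = R × C = 4.0 × 0.07852 L/cmH2O = 0.3141 s.
Fraction remaining = e^(−Te/τ) = e^(−0.28/0.3141) = 0.4101; trapped volume = 502.5 × 0.4101 = 206.08 mL.
Additional alveolar pressure from trapping ≈ V_trapped / C = 206.08 / 78.516 = 2.625 cmH2O.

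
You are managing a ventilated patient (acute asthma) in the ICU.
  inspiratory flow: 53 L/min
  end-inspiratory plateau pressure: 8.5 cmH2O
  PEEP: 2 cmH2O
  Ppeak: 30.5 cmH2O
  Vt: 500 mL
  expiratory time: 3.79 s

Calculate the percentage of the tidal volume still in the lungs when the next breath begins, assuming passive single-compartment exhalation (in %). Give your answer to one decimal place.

Flow: 53 L/min ÷ 60 = 0.8833 L/s.
R = (PIP − Pplat)/V̇ = (30.5 − 8.5) / 0.8833 = 22.0/0.8833 = 24.907 cmH2O·s/L.
C = Vt/(Pplat − PEEP) = 500.0 / (8.5 − 2) = 500.0/6.5 = 76.923 mL/cmH2O.
τ = R × C = 24.907 × 0.07692 L/cmH2O = 1.916 s.
Fraction remaining at end-expiration = e^(−Te/τ) = e^(−3.79/1.916) = 0.1383 → 13.83%.

13.8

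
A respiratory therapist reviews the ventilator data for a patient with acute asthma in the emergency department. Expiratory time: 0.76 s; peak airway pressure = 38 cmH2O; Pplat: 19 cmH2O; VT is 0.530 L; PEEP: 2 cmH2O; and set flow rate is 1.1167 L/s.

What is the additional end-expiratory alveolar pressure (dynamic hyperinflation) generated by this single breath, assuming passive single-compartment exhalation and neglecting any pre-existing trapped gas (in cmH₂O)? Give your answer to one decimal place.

4.1

R = (PIP − Pplat)/V̇ = (38 − 19) / 1.1167 = 19.0/1.1167 = 17.014 cmH2O·s/L.
C = Vt/(Pplat − PEEP) = 530.0 / (19 − 2) = 530.0/17.0 = 31.176 mL/cmH2O.
τ = R × C = 17.014 × 0.03118 L/cmH2O = 0.5305 s.
Fraction remaining = e^(−Te/τ) = e^(−0.76/0.5305) = 0.2387; trapped volume = 530.0 × 0.2387 = 126.51 mL.
Additional alveolar pressure from trapping ≈ V_trapped / C = 126.51 / 31.176 = 4.058 cmH2O.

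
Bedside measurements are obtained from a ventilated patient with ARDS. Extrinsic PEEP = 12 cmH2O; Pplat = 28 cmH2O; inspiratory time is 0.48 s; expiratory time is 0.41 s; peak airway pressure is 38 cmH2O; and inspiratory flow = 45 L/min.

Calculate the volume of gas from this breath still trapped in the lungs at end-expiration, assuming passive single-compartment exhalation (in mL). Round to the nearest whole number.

Flow: 45 L/min ÷ 60 = 0.75 L/s.
Vt = flow × Ti = 0.75 L/s × 0.48 s × 1000 mL/L = 360.0 mL.
R = (PIP − Pplat)/V̇ = (38 − 28) / 0.75 = 10.0/0.75 = 13.333 cmH2O·s/L.
C = Vt/(Pplat − PEEP) = 360.0 / (28 − 12) = 360.0/16.0 = 22.5 mL/cmH2O.
τ = R × C = 13.333 × 0.0225 L/cmH2O = 0.3 s.
Fraction remaining = e^(−Te/τ) = e^(−0.41/0.3) = 0.255.
Trapped volume = 360.0 × 0.255 = 91.8 mL.

92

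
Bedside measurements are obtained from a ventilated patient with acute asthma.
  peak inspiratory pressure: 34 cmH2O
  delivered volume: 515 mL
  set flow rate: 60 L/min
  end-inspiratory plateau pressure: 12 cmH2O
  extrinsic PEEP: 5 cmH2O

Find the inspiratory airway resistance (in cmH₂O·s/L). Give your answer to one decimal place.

22.0

Flow: 60 L/min ÷ 60 = 1 L/s.
Raw = (PIP − Pplat) / flow = (34 − 12) / 1 = 22.0 / 1 = 22.0 cmH2O·s/L.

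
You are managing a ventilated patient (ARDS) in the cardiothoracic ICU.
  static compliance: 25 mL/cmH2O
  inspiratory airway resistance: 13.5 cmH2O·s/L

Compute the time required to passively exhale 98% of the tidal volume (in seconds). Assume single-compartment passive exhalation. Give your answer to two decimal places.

1.32

τ = R × C = 13.5 × 25 mL/cmH2O = 13.5 × 0.025 L/cmH2O = 0.3375 s.
Exhaled fraction f = 1 − e^(−t/τ) → t = −τ·ln(1 − f) = −0.3375·ln(0.02) = 1.32 s.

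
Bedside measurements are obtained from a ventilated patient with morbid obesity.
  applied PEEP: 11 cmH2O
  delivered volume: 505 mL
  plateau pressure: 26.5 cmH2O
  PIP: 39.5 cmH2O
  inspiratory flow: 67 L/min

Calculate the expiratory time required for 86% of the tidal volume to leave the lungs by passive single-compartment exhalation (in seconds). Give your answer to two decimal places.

Flow: 67 L/min ÷ 60 = 1.1167 L/s.
R = (PIP − Pplat)/V̇ = (39.5 − 26.5) / 1.1167 = 13.0/1.1167 = 11.641 cmH2O·s/L.
C = Vt/(Pplat − PEEP) = 505.0 / (26.5 − 11) = 505.0/15.5 = 32.581 mL/cmH2O.
τ = R × C = 11.641 × 0.03258 L/cmH2O = 0.3793 s.
t = −τ·ln(1 − 0.86) = −0.3793·ln(0.14) = 0.7457 s.

0.75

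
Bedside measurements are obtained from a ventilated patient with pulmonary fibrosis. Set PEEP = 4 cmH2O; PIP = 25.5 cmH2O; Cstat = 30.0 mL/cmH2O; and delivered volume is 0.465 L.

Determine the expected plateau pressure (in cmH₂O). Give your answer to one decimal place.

Pplat = PEEP + Vt / Cstat = 4 + 465 / 30.0 = 4 + 15.5 = 19.5 cmH2O.

19.5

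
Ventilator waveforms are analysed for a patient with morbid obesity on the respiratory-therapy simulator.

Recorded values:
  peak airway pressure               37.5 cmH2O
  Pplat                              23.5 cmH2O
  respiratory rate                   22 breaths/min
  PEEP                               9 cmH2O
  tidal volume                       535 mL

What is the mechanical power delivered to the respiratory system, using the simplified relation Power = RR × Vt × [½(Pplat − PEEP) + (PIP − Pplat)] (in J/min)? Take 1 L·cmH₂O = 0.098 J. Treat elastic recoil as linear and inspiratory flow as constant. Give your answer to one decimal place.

24.5

Per-breath work = Vt × [½(Pplat−PEEP) + (PIP−Pplat)] = 0.535 × [0.5×14.5 + 14.0] = 0.535 × 21.25 = 11.369 L·cmH2O.
Power = 22 × 11.369 = 250.12 L·cmH2O/min.
× 0.098 J/(L·cmH2O) → 24.512 J/min.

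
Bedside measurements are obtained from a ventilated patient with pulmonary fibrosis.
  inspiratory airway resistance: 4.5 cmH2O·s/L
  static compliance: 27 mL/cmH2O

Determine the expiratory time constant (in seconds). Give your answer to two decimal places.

0.12

τ = R × C = 4.5 × 27 mL/cmH2O = 4.5 × 0.027 L/cmH2O = 0.1215 s.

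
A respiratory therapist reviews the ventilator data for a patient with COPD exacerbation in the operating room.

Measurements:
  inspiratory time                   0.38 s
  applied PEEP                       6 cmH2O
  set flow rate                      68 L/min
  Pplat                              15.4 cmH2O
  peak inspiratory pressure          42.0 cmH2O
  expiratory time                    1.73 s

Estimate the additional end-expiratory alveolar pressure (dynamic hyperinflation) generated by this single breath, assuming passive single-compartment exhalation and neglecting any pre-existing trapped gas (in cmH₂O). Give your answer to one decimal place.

Flow: 68 L/min ÷ 60 = 1.1333 L/s.
Vt = flow × Ti = 1.1333 L/s × 0.38 s × 1000 mL/L = 430.65 mL.
R = (PIP − Pplat)/V̇ = (42.0 − 15.4) / 1.1333 = 26.6/1.1333 = 23.471 cmH2O·s/L.
C = Vt/(Pplat − PEEP) = 430.65 / (15.4 − 6) = 430.65/9.4 = 45.814 mL/cmH2O.
τ = R × C = 23.471 × 0.04581 L/cmH2O = 1.075 s.
Fraction remaining = e^(−Te/τ) = e^(−1.73/1.075) = 0.2; trapped volume = 430.65 × 0.2 = 86.13 mL.
Additional alveolar pressure from trapping ≈ V_trapped / C = 86.13 / 45.814 = 1.88 cmH2O.

1.9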